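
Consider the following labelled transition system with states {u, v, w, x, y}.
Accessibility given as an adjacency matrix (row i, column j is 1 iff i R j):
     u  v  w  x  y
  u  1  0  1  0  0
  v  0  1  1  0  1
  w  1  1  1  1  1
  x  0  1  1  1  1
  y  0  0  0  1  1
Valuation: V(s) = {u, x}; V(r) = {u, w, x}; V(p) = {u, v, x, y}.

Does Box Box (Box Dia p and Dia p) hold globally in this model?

Yes

Recall that Box ψ holds at a world iff ψ holds at every accessible world, and Dia ψ holds iff ψ holds at some accessible world.
Let φ = Box Box (Box Dia p and Dia p). Evaluate φ at each world:
  u (successors {u, w}): φ is true.
  v (successors {v, w, y}): φ is true.
  w (successors {u, v, w, x, y}): φ is true.
  x (successors {v, w, x, y}): φ is true.
  y (successors {x, y}): φ is true.
For instance, at u:
  At u: Box Box (Box Dia p and Dia p) requires Box (Box Dia p and Dia p) at every successor {u, w}.
      At u: Box (Box Dia p and Dia p) requires Box Dia p and Dia p at every successor {u, w}.
        At u: Box Dia p and Dia p is true.
        At w: Box Dia p and Dia p is true.
      So Box (Box Dia p and Dia p) is true at u.
      At w: Box (Box Dia p and Dia p) requires Box Dia p and Dia p at every successor {u, v, w, x, y}.
        At u: Box Dia p and Dia p is true.
        At v: Box Dia p and Dia p is true.
        At w: Box Dia p and Dia p is true.
        At x: Box Dia p and Dia p is true.
        At y: Box Dia p and Dia p is true.
      So Box (Box Dia p and Dia p) is true at w.
  So Box Box (Box Dia p and Dia p) is true at u.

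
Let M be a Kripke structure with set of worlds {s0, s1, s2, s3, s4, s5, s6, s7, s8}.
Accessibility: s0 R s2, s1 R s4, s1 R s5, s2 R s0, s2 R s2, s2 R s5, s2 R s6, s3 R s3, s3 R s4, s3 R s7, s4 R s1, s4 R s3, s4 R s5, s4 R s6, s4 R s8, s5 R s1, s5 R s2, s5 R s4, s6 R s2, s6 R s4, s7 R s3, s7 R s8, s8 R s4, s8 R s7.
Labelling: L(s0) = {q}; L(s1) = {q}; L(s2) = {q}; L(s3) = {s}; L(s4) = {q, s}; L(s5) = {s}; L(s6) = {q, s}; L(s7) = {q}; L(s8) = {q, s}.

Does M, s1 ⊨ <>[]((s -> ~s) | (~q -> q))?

At s1: <>[]((s -> ~s) | (~q -> q)) requires []((s -> ~s) | (~q -> q)) at some successor in {s4, s5}.
  []((s -> ~s) | (~q -> q)) holds at s5, so <>[]((s -> ~s) | (~q -> q)) is true at s1.
    At s5: []((s -> ~s) | (~q -> q)) requires (s -> ~s) | (~q -> q) at every successor {s1, s2, s4}.
      At s1: (s -> ~s) | (~q -> q) is true.
      At s2: (s -> ~s) | (~q -> q) is true.
      At s4: (s -> ~s) | (~q -> q) is true.
    So []((s -> ~s) | (~q -> q)) is true at s5.

Yes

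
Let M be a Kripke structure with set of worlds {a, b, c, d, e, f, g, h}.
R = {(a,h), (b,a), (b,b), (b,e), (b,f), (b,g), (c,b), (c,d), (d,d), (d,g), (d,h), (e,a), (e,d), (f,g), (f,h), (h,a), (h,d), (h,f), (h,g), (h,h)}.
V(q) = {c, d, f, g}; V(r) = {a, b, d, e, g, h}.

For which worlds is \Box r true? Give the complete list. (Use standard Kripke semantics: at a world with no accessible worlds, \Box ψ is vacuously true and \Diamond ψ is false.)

a, c, d, e, f, g

Let φ = \Box r. Evaluate φ at each world:
  a (successors {h}): φ is true.
  b (successors {a, b, e, f, g}): φ is false.
  c (successors {b, d}): φ is true.
  d (successors {d, g, h}): φ is true.
  e (successors {a, d}): φ is true.
  f (successors {g, h}): φ is true.
  g (successors ∅): φ is true.
  h (successors {a, d, f, g, h}): φ is false.
For instance, at c:
  At c: \Box r requires r at every successor {b, d}.
    At b: r is true.
    At d: r is true.
  So \Box r is true at c.
Satisfying worlds: {a, c, d, e, f, g}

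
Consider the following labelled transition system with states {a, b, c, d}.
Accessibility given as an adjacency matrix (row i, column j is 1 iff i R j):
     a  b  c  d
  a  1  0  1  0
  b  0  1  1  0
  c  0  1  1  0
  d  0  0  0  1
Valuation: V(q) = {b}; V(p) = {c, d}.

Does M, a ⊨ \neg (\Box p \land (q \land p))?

Yes

At a: \Box p \land (q \land p) is false, so \neg (\Box p \land (q \land p)) is true.
  At a: \Box p is false, q \land p is false, so \Box p \land (q \land p) is false.
    At a: \Box p requires p at every successor {a, c}.
      p fails at a, so \Box p is false at a.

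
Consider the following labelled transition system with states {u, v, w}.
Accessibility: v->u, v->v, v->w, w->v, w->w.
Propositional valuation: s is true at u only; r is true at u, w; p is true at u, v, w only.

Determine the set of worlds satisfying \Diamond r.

v, w

Let φ = \Diamond r. Evaluate φ at each world:
  u (successors ∅): φ is false.
  v (successors {u, v, w}): φ is true.
  w (successors {v, w}): φ is true.
For instance, at w:
  At w: \Diamond r requires r at some successor in {v, w}.
    r holds at w, so \Diamond r is true at w.
Satisfying worlds: {v, w}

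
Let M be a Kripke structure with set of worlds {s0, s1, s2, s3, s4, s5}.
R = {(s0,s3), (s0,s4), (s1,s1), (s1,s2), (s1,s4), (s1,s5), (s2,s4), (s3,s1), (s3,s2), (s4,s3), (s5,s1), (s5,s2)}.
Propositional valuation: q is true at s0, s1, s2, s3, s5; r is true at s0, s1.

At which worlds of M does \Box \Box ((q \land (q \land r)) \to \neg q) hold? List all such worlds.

Let φ = \Box \Box ((q \land (q \land r)) \to \neg q). Evaluate φ at each world:
  s0 (successors {s3, s4}): φ is false.
  s1 (successors {s1, s2, s4, s5}): φ is false.
  s2 (successors {s4}): φ is true.
  s3 (successors {s1, s2}): φ is false.
  s4 (successors {s3}): φ is false.
  s5 (successors {s1, s2}): φ is false.
For instance, at s5:
  At s5: \Box \Box ((q \land (q \land r)) \to \neg q) requires \Box ((q \land (q \land r)) \to \neg q) at every successor {s1, s2}.
    \Box ((q \land (q \land r)) \to \neg q) fails at s1, so \Box \Box ((q \land (q \land r)) \to \neg q) is false at s5.
      At s1: \Box ((q \land (q \land r)) \to \neg q) requires (q \land (q \land r)) \to \neg q at every successor {s1, s2, s4, s5}.
        (q \land (q \land r)) \to \neg q fails at s1, so \Box ((q \land (q \land r)) \to \neg q) is false at s1.
Satisfying worlds: {s2}

s2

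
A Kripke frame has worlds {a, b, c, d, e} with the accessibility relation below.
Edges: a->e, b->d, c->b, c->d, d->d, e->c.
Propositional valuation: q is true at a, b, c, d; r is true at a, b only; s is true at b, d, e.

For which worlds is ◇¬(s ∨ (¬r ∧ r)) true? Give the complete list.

Let φ = ◇¬(s ∨ (¬r ∧ r)). Evaluate φ at each world:
  a (successors {e}): φ is false.
  b (successors {d}): φ is false.
  c (successors {b, d}): φ is false.
  d (successors {d}): φ is false.
  e (successors {c}): φ is true.
For instance, at b:
  At b: ◇¬(s ∨ (¬r ∧ r)) requires ¬(s ∨ (¬r ∧ r)) at some successor in {d}.
    At d: ¬(s ∨ (¬r ∧ r)) is false.
  So ◇¬(s ∨ (¬r ∧ r)) is false at b.
Satisfying worlds: {e}

e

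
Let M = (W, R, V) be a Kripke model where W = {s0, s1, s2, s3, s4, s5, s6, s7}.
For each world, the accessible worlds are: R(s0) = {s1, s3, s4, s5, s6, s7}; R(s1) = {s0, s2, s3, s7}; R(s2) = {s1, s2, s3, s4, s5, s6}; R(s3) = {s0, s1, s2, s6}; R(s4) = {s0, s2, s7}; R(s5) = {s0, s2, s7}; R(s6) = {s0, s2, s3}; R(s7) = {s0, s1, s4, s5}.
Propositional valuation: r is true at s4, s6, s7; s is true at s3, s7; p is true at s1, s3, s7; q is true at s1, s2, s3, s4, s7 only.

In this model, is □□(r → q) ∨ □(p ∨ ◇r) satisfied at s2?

No

At s2: □□(r → q) is false, □(p ∨ ◇r) is false, so □□(r → q) ∨ □(p ∨ ◇r) is false.
  At s2: □□(r → q) requires □(r → q) at every successor {s1, s2, s3, s4, s5, s6}.
    □(r → q) fails at s2, so □□(r → q) is false at s2.
      At s2: □(r → q) requires r → q at every successor {s1, s2, s3, s4, s5, s6}.
        r → q fails at s6, so □(r → q) is false at s2.
  At s2: □(p ∨ ◇r) requires p ∨ ◇r at every successor {s1, s2, s3, s4, s5, s6}.
    p ∨ ◇r fails at s6, so □(p ∨ ◇r) is false at s2.
      At s6: p is false, ◇r is false, so p ∨ ◇r is false.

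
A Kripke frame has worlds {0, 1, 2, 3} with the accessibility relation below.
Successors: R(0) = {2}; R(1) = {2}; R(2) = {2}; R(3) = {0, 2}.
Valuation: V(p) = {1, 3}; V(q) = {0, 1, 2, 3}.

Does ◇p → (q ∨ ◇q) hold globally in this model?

Yes

Let φ = ◇p → (q ∨ ◇q). Evaluate φ at each world:
  0 (successors {2}): φ is true.
  1 (successors {2}): φ is true.
  2 (successors {2}): φ is true.
  3 (successors {0, 2}): φ is true.
For instance, at 0:
  At 0: ◇p is false, q ∨ ◇q is true, so ◇p → (q ∨ ◇q) is true.
    At 0: ◇p requires p at some successor in {2}.
      At 2: p is false.
    So ◇p is false at 0.
    At 0: q is true, ◇q is true, so q ∨ ◇q is true.
      At 0: ◇q requires q at some successor in {2}.
        q holds at 2, so ◇q is true at 0.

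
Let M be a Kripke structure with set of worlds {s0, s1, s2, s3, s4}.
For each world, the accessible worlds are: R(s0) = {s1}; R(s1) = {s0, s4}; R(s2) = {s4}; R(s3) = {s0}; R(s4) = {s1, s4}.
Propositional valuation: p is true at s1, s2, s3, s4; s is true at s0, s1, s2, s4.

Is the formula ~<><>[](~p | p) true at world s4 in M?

No

At s4: <><>[](~p | p) is true, so ~<><>[](~p | p) is false.
  At s4: <><>[](~p | p) requires <>[](~p | p) at some successor in {s1, s4}.
    <>[](~p | p) holds at s1, so <><>[](~p | p) is true at s4.
      At s1: <>[](~p | p) requires [](~p | p) at some successor in {s0, s4}.
        [](~p | p) holds at s0, so <>[](~p | p) is true at s1.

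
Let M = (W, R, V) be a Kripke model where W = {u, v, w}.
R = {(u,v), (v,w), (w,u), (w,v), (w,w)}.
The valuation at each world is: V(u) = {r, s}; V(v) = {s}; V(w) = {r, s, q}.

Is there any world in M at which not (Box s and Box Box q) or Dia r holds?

Recall that Box ψ holds at a world iff ψ holds at every accessible world, and Dia ψ holds iff ψ holds at some accessible world.
Let φ = not (Box s and Box Box q) or Dia r. Evaluate φ at each world:
  u (successors {v}): φ is false.
  v (successors {w}): φ is true.
  w (successors {u, v, w}): φ is true.
Detail at v (witness):
  At v: not (Box s and Box Box q) is true, Dia r is true, so not (Box s and Box Box q) or Dia r is true.
    At v: Box s and Box Box q is false, so not (Box s and Box Box q) is true.
      At v: Box s is true, Box Box q is false, so Box s and Box Box q is false.
    At v: Dia r requires r at some successor in {w}.
      r holds at w, so Dia r is true at v.

Yes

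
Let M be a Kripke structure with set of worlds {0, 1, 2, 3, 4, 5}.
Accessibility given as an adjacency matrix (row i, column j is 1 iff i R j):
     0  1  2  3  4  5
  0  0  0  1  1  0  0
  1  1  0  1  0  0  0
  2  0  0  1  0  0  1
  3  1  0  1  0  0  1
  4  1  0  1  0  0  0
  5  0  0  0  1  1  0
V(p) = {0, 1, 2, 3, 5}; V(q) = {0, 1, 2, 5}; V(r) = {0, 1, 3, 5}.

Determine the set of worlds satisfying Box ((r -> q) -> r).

Recall that Box ψ holds at a world iff ψ holds at every accessible world, and Dia ψ holds iff ψ holds at some accessible world.
Let φ = Box ((r -> q) -> r). Evaluate φ at each world:
  0 (successors {2, 3}): φ is false.
  1 (successors {0, 2}): φ is false.
  2 (successors {2, 5}): φ is false.
  3 (successors {0, 2, 5}): φ is false.
  4 (successors {0, 2}): φ is false.
  5 (successors {3, 4}): φ is false.
For instance, at 3:
  At 3: Box ((r -> q) -> r) requires (r -> q) -> r at every successor {0, 2, 5}.
    (r -> q) -> r fails at 2, so Box ((r -> q) -> r) is false at 3.
Satisfying worlds: none.

none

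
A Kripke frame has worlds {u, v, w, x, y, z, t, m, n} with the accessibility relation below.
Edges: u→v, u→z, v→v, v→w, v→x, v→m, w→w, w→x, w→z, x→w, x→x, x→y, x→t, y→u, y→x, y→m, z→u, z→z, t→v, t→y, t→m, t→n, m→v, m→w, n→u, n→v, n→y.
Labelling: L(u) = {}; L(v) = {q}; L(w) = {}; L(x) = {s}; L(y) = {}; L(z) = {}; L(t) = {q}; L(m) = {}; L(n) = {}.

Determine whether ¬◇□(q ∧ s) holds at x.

At x: ◇□(q ∧ s) is false, so ¬◇□(q ∧ s) is true.
  At x: ◇□(q ∧ s) requires □(q ∧ s) at some successor in {w, x, y, t}.
    At w: □(q ∧ s) is false.
    At x: □(q ∧ s) is false.
    At y: □(q ∧ s) is false.
    At t: □(q ∧ s) is false.
  So ◇□(q ∧ s) is false at x.

Yes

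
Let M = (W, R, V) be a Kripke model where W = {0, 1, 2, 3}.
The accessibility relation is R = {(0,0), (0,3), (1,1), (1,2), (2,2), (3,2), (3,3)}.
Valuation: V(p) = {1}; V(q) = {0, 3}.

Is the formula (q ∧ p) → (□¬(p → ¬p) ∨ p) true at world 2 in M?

Recall that □ψ holds at a world iff ψ holds at every accessible world, and ◇ψ holds iff ψ holds at some accessible world.
At 2: q ∧ p is false, □¬(p → ¬p) ∨ p is false, so (q ∧ p) → (□¬(p → ¬p) ∨ p) is true.
  At 2: □¬(p → ¬p) is false, p is false, so □¬(p → ¬p) ∨ p is false.
    At 2: □¬(p → ¬p) requires ¬(p → ¬p) at every successor {2}.
      ¬(p → ¬p) fails at 2, so □¬(p → ¬p) is false at 2.

Yes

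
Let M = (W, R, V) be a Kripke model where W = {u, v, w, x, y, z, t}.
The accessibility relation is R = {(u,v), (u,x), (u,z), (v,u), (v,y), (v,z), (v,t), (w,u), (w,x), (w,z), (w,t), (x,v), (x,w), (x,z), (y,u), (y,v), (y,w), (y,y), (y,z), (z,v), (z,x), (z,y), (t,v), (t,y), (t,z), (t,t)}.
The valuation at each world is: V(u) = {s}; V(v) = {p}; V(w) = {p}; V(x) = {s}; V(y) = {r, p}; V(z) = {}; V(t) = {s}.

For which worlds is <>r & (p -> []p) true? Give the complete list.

Recall that []ψ holds at a world iff ψ holds at every accessible world, and <>ψ holds iff ψ holds at some accessible world.
Let φ = <>r & (p -> []p). Evaluate φ at each world:
  u (successors {v, x, z}): φ is false.
  v (successors {u, y, z, t}): φ is false.
  w (successors {u, x, z, t}): φ is false.
  x (successors {v, w, z}): φ is false.
  y (successors {u, v, w, y, z}): φ is false.
  z (successors {v, x, y}): φ is true.
  t (successors {v, y, z, t}): φ is true.
For instance, at x:
  At x: <>r is false, p -> []p is true, so <>r & (p -> []p) is false.
    At x: <>r requires r at some successor in {v, w, z}.
      At v: r is false.
      At w: r is false.
      At z: r is false.
    So <>r is false at x.
    At x: p is false, []p is false, so p -> []p is true.
      At x: []p requires p at every successor {v, w, z}.
        p fails at z, so []p is false at x.
Satisfying worlds: {z, t}

z, t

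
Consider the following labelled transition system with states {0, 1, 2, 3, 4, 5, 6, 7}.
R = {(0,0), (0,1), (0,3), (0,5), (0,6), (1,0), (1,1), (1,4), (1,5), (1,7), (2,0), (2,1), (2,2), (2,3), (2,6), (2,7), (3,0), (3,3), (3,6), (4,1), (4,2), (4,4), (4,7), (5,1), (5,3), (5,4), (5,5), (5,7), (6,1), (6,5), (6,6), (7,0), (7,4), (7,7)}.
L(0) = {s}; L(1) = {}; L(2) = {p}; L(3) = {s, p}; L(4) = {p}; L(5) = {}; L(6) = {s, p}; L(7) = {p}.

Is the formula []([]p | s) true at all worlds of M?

No

Recall that []ψ holds at a world iff ψ holds at every accessible world, and <>ψ holds iff ψ holds at some accessible world.
Let φ = []([]p | s). Evaluate φ at each world:
  0 (successors {0, 1, 3, 5, 6}): φ is false.
  1 (successors {0, 1, 4, 5, 7}): φ is false.
  2 (successors {0, 1, 2, 3, 6, 7}): φ is false.
  3 (successors {0, 3, 6}): φ is true.
  4 (successors {1, 2, 4, 7}): φ is false.
  5 (successors {1, 3, 4, 5, 7}): φ is false.
  6 (successors {1, 5, 6}): φ is false.
  7 (successors {0, 4, 7}): φ is false.
Detail at 0 (counterexample):
  At 0: []([]p | s) requires []p | s at every successor {0, 1, 3, 5, 6}.
    []p | s fails at 1, so []([]p | s) is false at 0.
      At 1: []p is false, s is false, so []p | s is false.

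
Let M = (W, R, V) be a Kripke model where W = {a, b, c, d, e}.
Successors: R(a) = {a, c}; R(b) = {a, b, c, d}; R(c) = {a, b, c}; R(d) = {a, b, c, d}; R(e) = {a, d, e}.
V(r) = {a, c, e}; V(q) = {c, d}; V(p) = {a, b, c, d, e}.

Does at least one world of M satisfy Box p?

Let φ = Box p. Evaluate φ at each world:
  a (successors {a, c}): φ is true.
  b (successors {a, b, c, d}): φ is true.
  c (successors {a, b, c}): φ is true.
  d (successors {a, b, c, d}): φ is true.
  e (successors {a, d, e}): φ is true.
Detail at a (witness):
  At a: Box p requires p at every successor {a, c}.
    At a: p is true.
    At c: p is true.
  So Box p is true at a.

Yes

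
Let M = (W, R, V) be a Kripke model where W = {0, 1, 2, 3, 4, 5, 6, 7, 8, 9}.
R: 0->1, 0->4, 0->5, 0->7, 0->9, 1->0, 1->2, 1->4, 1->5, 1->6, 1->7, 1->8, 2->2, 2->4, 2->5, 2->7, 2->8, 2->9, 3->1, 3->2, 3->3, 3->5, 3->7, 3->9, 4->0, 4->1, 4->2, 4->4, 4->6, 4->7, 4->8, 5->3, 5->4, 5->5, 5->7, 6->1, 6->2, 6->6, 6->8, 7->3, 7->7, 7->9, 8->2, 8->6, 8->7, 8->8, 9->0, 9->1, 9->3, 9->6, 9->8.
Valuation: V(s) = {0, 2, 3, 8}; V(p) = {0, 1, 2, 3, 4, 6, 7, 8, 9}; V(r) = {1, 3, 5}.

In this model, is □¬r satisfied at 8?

Yes

At 8: □¬r requires ¬r at every successor {2, 6, 7, 8}.
  At 2: ¬r is true.
  At 6: ¬r is true.
  At 7: ¬r is true.
  At 8: ¬r is true.
So □¬r is true at 8.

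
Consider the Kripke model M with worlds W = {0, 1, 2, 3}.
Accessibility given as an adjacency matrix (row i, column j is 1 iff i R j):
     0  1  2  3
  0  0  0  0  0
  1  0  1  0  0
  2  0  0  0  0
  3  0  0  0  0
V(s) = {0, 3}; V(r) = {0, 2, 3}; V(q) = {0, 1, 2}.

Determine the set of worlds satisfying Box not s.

0, 1, 2, 3

Let φ = Box not s. Evaluate φ at each world:
  0 (successors ∅): φ is true.
  1 (successors {1}): φ is true.
  2 (successors ∅): φ is true.
  3 (successors ∅): φ is true.
For instance, at 1:
  At 1: Box not s requires not s at every successor {1}.
    At 1: not s is true.
  So Box not s is true at 1.
Satisfying worlds: {0, 1, 2, 3}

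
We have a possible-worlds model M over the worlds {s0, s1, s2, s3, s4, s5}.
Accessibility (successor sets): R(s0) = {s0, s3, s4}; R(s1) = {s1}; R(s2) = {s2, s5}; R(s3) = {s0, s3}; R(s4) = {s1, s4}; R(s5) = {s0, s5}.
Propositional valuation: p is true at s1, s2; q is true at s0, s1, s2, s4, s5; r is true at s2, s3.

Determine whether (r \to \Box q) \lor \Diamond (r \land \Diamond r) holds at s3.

Yes

Recall that \Box ψ holds at a world iff ψ holds at every accessible world, and \Diamond ψ holds iff ψ holds at some accessible world.
At s3: r \to \Box q is false, \Diamond (r \land \Diamond r) is true, so (r \to \Box q) \lor \Diamond (r \land \Diamond r) is true.
  At s3: r is true, \Box q is false, so r \to \Box q is false.
    At s3: \Box q requires q at every successor {s0, s3}.
      q fails at s3, so \Box q is false at s3.
  At s3: \Diamond (r \land \Diamond r) requires r \land \Diamond r at some successor in {s0, s3}.
    r \land \Diamond r holds at s3, so \Diamond (r \land \Diamond r) is true at s3.
      At s3: r is true, \Diamond r is true, so r \land \Diamond r is true.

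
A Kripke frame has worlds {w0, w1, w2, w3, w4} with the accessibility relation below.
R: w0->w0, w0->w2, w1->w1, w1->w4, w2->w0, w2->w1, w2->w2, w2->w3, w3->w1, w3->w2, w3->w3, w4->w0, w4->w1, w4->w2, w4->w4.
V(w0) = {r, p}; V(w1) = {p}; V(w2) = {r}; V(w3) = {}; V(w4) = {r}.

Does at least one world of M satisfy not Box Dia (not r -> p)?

Let φ = not Box Dia (not r -> p). Evaluate φ at each world:
  w0 (successors {w0, w2}): φ is false.
  w1 (successors {w1, w4}): φ is false.
  w2 (successors {w0, w1, w2, w3}): φ is false.
  w3 (successors {w1, w2, w3}): φ is false.
  w4 (successors {w0, w1, w2, w4}): φ is false.
For instance, at w3:
  At w3: Box Dia (not r -> p) is true, so not Box Dia (not r -> p) is false.
    At w3: Box Dia (not r -> p) requires Dia (not r -> p) at every successor {w1, w2, w3}.
      At w1: Dia (not r -> p) is true.
      At w2: Dia (not r -> p) is true.
      At w3: Dia (not r -> p) is true.
    So Box Dia (not r -> p) is true at w3.

No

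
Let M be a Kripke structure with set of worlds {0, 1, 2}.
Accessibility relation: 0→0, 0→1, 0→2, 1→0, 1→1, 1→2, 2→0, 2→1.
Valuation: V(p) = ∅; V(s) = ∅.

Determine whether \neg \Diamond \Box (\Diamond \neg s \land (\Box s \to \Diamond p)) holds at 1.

At 1: \Diamond \Box (\Diamond \neg s \land (\Box s \to \Diamond p)) is true, so \neg \Diamond \Box (\Diamond \neg s \land (\Box s \to \Diamond p)) is false.
  At 1: \Diamond \Box (\Diamond \neg s \land (\Box s \to \Diamond p)) requires \Box (\Diamond \neg s \land (\Box s \to \Diamond p)) at some successor in {0, 1, 2}.
    \Box (\Diamond \neg s \land (\Box s \to \Diamond p)) holds at 0, so \Diamond \Box (\Diamond \neg s \land (\Box s \to \Diamond p)) is true at 1.
      At 0: \Box (\Diamond \neg s \land (\Box s \to \Diamond p)) requires \Diamond \neg s \land (\Box s \to \Diamond p) at every successor {0, 1, 2}.
        At 0: \Diamond \neg s \land (\Box s \to \Diamond p) is true.
        At 1: \Diamond \neg s \land (\Box s \to \Diamond p) is true.
        At 2: \Diamond \neg s \land (\Box s \to \Diamond p) is true.
      So \Box (\Diamond \neg s \land (\Box s \to \Diamond p)) is true at 0.

No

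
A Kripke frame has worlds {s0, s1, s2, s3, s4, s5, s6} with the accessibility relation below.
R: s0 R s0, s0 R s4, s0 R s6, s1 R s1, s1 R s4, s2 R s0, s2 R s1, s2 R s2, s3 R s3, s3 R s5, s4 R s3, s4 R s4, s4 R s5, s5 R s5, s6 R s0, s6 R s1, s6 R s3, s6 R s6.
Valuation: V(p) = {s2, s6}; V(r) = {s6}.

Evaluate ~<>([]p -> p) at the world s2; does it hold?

At s2: <>([]p -> p) is true, so ~<>([]p -> p) is false.
  At s2: <>([]p -> p) requires []p -> p at some successor in {s0, s1, s2}.
    []p -> p holds at s0, so <>([]p -> p) is true at s2.
      At s0: []p is false, p is false, so []p -> p is true.

No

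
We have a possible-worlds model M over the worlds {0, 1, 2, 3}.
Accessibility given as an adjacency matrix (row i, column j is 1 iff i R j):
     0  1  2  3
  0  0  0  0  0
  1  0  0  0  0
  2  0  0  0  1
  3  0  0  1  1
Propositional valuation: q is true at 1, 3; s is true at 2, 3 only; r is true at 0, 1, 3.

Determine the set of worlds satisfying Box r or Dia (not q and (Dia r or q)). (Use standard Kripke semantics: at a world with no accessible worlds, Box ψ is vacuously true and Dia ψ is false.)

Recall that Box ψ holds at a world iff ψ holds at every accessible world, and Dia ψ holds iff ψ holds at some accessible world.
Let φ = Box r or Dia (not q and (Dia r or q)). Evaluate φ at each world:
  0 (successors ∅): φ is true.
  1 (successors ∅): φ is true.
  2 (successors {3}): φ is true.
  3 (successors {2, 3}): φ is true.
For instance, at 3:
  At 3: Box r is false, Dia (not q and (Dia r or q)) is true, so Box r or Dia (not q and (Dia r or q)) is true.
    At 3: Box r requires r at every successor {2, 3}.
      r fails at 2, so Box r is false at 3.
    At 3: Dia (not q and (Dia r or q)) requires not q and (Dia r or q) at some successor in {2, 3}.
      not q and (Dia r or q) holds at 2, so Dia (not q and (Dia r or q)) is true at 3.
Satisfying worlds: {0, 1, 2, 3}

0, 1, 2, 3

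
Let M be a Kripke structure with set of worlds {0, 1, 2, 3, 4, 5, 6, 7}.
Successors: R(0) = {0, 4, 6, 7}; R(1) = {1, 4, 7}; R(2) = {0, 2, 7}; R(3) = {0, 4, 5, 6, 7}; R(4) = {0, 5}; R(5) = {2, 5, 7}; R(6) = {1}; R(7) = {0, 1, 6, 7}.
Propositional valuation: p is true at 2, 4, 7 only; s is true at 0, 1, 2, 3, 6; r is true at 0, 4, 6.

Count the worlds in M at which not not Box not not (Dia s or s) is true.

8

Let φ = not not Box not not (Dia s or s). Evaluate φ at each world:
  0 (successors {0, 4, 6, 7}): φ is true.
  1 (successors {1, 4, 7}): φ is true.
  2 (successors {0, 2, 7}): φ is true.
  3 (successors {0, 4, 5, 6, 7}): φ is true.
  4 (successors {0, 5}): φ is true.
  5 (successors {2, 5, 7}): φ is true.
  6 (successors {1}): φ is true.
  7 (successors {0, 1, 6, 7}): φ is true.
For instance, at 4:
  At 4: not Box not not (Dia s or s) is false, so not not Box not not (Dia s or s) is true.
    At 4: Box not not (Dia s or s) is true, so not Box not not (Dia s or s) is false.
      At 4: Box not not (Dia s or s) requires not not (Dia s or s) at every successor {0, 5}.
        At 0: not not (Dia s or s) is true.
        At 5: not not (Dia s or s) is true.
      So Box not not (Dia s or s) is true at 4.
Satisfying worlds: {0, 1, 2, 3, 4, 5, 6, 7}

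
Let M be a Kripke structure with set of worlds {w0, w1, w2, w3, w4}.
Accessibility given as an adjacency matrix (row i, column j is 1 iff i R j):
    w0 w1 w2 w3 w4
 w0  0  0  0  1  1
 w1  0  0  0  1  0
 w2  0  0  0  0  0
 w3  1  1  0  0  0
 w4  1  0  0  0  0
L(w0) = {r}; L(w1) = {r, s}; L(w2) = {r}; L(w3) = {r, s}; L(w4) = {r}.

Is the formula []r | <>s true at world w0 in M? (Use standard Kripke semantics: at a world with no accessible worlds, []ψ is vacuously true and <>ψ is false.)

At w0: []r is true, <>s is true, so []r | <>s is true.
  At w0: []r requires r at every successor {w3, w4}.
    At w3: r is true.
    At w4: r is true.
  So []r is true at w0.
  At w0: <>s requires s at some successor in {w3, w4}.
    s holds at w3, so <>s is true at w0.

Yes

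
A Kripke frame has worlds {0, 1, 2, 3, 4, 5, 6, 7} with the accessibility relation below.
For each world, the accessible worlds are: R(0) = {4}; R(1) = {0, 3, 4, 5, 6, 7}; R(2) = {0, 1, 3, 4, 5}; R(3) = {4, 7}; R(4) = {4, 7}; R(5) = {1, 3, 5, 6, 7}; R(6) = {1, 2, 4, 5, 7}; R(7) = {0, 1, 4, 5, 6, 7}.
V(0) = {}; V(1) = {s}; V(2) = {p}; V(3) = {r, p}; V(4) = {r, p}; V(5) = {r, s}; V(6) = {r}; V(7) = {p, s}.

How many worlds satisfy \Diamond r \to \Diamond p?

Let φ = \Diamond r \to \Diamond p. Evaluate φ at each world:
  0 (successors {4}): φ is true.
  1 (successors {0, 3, 4, 5, 6, 7}): φ is true.
  2 (successors {0, 1, 3, 4, 5}): φ is true.
  3 (successors {4, 7}): φ is true.
  4 (successors {4, 7}): φ is true.
  5 (successors {1, 3, 5, 6, 7}): φ is true.
  6 (successors {1, 2, 4, 5, 7}): φ is true.
  7 (successors {0, 1, 4, 5, 6, 7}): φ is true.
For instance, at 2:
  At 2: \Diamond r is true, \Diamond p is true, so \Diamond r \to \Diamond p is true.
    At 2: \Diamond r requires r at some successor in {0, 1, 3, 4, 5}.
      r holds at 3, so \Diamond r is true at 2.
    At 2: \Diamond p requires p at some successor in {0, 1, 3, 4, 5}.
      p holds at 3, so \Diamond p is true at 2.
Satisfying worlds: {0, 1, 2, 3, 4, 5, 6, 7}

8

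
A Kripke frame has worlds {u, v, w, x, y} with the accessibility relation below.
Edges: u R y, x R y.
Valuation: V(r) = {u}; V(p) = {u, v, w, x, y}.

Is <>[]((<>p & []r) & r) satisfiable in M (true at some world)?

Recall that []ψ holds at a world iff ψ holds at every accessible world, and <>ψ holds iff ψ holds at some accessible world.
Let φ = <>[]((<>p & []r) & r). Evaluate φ at each world:
  u (successors {y}): φ is true.
  v (successors ∅): φ is false.
  w (successors ∅): φ is false.
  x (successors {y}): φ is true.
  y (successors ∅): φ is false.
Detail at u (witness):
  At u: <>[]((<>p & []r) & r) requires []((<>p & []r) & r) at some successor in {y}.
    []((<>p & []r) & r) holds at y, so <>[]((<>p & []r) & r) is true at u.
      At y: no accessible worlds, so []((<>p & []r) & r) holds vacuously.

Yes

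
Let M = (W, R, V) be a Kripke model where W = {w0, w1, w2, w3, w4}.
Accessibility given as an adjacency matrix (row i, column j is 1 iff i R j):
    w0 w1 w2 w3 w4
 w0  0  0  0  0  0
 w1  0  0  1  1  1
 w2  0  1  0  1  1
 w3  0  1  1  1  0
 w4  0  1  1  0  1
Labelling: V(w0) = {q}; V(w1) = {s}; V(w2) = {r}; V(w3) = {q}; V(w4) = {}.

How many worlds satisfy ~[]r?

4

Recall that []ψ holds at a world iff ψ holds at every accessible world, and <>ψ holds iff ψ holds at some accessible world.
Let φ = ~[]r. Evaluate φ at each world:
  w0 (successors ∅): φ is false.
  w1 (successors {w2, w3, w4}): φ is true.
  w2 (successors {w1, w3, w4}): φ is true.
  w3 (successors {w1, w2, w3}): φ is true.
  w4 (successors {w1, w2, w4}): φ is true.
For instance, at w3:
  At w3: []r is false, so ~[]r is true.
    At w3: []r requires r at every successor {w1, w2, w3}.
      r fails at w1, so []r is false at w3.
Satisfying worlds: {w1, w2, w3, w4}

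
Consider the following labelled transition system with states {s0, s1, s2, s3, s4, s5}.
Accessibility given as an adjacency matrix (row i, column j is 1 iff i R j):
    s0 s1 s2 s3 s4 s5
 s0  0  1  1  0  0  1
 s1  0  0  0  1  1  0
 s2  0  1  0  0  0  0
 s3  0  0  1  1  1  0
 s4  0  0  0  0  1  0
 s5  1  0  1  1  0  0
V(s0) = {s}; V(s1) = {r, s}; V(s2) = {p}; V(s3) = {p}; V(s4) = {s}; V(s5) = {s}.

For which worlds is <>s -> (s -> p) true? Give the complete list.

s2, s3

Let φ = <>s -> (s -> p). Evaluate φ at each world:
  s0 (successors {s1, s2, s5}): φ is false.
  s1 (successors {s3, s4}): φ is false.
  s2 (successors {s1}): φ is true.
  s3 (successors {s2, s3, s4}): φ is true.
  s4 (successors {s4}): φ is false.
  s5 (successors {s0, s2, s3}): φ is false.
For instance, at s4:
  At s4: <>s is true, s -> p is false, so <>s -> (s -> p) is false.
    At s4: <>s requires s at some successor in {s4}.
      s holds at s4, so <>s is true at s4.
Satisfying worlds: {s2, s3}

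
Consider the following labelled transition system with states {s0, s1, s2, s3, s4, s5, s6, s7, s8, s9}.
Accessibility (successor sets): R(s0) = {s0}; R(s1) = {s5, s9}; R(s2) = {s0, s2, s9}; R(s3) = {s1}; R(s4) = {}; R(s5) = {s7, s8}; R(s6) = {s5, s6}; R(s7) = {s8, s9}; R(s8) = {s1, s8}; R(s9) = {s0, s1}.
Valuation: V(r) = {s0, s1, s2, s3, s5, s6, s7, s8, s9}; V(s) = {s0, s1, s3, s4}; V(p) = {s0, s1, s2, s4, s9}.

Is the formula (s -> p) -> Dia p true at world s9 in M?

Recall that Dia ψ holds at a world iff ψ holds at some accessible world.
At s9: s -> p is true, Dia p is true, so (s -> p) -> Dia p is true.
  At s9: Dia p requires p at some successor in {s0, s1}.
    p holds at s0, so Dia p is true at s9.

Yes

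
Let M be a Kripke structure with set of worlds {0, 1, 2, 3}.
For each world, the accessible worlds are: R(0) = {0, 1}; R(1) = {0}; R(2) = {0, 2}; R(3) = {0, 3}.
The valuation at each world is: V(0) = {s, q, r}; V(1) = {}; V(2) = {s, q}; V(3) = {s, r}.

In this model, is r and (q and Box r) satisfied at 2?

At 2: r is false, q and Box r is false, so r and (q and Box r) is false.
  At 2: q is true, Box r is false, so q and Box r is false.
    At 2: Box r requires r at every successor {0, 2}.
      r fails at 2, so Box r is false at 2.

No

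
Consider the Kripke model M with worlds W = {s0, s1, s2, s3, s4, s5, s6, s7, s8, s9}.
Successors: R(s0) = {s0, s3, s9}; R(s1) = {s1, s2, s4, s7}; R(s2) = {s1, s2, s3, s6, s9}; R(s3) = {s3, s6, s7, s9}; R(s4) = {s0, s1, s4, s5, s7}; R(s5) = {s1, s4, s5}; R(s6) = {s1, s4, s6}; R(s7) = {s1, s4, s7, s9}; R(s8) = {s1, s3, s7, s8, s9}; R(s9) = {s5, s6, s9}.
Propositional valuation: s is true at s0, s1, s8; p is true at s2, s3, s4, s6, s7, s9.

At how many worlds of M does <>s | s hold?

8

Let φ = <>s | s. Evaluate φ at each world:
  s0 (successors {s0, s3, s9}): φ is true.
  s1 (successors {s1, s2, s4, s7}): φ is true.
  s2 (successors {s1, s2, s3, s6, s9}): φ is true.
  s3 (successors {s3, s6, s7, s9}): φ is false.
  s4 (successors {s0, s1, s4, s5, s7}): φ is true.
  s5 (successors {s1, s4, s5}): φ is true.
  s6 (successors {s1, s4, s6}): φ is true.
  s7 (successors {s1, s4, s7, s9}): φ is true.
  s8 (successors {s1, s3, s7, s8, s9}): φ is true.
  s9 (successors {s5, s6, s9}): φ is false.
For instance, at s7:
  At s7: <>s is true, s is false, so <>s | s is true.
    At s7: <>s requires s at some successor in {s1, s4, s7, s9}.
      s holds at s1, so <>s is true at s7.
Satisfying worlds: {s0, s1, s2, s4, s5, s6, s7, s8}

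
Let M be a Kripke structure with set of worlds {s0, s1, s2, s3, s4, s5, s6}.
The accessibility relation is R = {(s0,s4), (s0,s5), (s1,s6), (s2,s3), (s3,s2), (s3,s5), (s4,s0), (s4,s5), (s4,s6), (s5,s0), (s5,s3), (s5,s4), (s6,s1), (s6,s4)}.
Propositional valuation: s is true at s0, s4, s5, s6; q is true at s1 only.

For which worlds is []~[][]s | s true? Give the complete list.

s0, s2, s3, s4, s5, s6

Recall that []ψ holds at a world iff ψ holds at every accessible world, and <>ψ holds iff ψ holds at some accessible world.
Let φ = []~[][]s | s. Evaluate φ at each world:
  s0 (successors {s4, s5}): φ is true.
  s1 (successors {s6}): φ is false.
  s2 (successors {s3}): φ is true.
  s3 (successors {s2, s5}): φ is true.
  s4 (successors {s0, s5, s6}): φ is true.
  s5 (successors {s0, s3, s4}): φ is true.
  s6 (successors {s1, s4}): φ is true.
For instance, at s3:
  At s3: []~[][]s is true, s is false, so []~[][]s | s is true.
    At s3: []~[][]s requires ~[][]s at every successor {s2, s5}.
      At s2: ~[][]s is true.
      At s5: ~[][]s is true.
    So []~[][]s is true at s3.
Satisfying worlds: {s0, s2, s3, s4, s5, s6}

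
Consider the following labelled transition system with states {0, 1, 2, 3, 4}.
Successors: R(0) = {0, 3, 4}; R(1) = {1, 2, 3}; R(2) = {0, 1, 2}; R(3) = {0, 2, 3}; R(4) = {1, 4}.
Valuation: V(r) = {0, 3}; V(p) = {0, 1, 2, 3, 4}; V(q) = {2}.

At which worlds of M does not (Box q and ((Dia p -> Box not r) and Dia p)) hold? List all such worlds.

0, 1, 2, 3, 4

Recall that Box ψ holds at a world iff ψ holds at every accessible world, and Dia ψ holds iff ψ holds at some accessible world.
Let φ = not (Box q and ((Dia p -> Box not r) and Dia p)). Evaluate φ at each world:
  0 (successors {0, 3, 4}): φ is true.
  1 (successors {1, 2, 3}): φ is true.
  2 (successors {0, 1, 2}): φ is true.
  3 (successors {0, 2, 3}): φ is true.
  4 (successors {1, 4}): φ is true.
For instance, at 3:
  At 3: Box q and ((Dia p -> Box not r) and Dia p) is false, so not (Box q and ((Dia p -> Box not r) and Dia p)) is true.
    At 3: Box q is false, (Dia p -> Box not r) and Dia p is false, so Box q and ((Dia p -> Box not r) and Dia p) is false.
      At 3: Box q requires q at every successor {0, 2, 3}.
        q fails at 0, so Box q is false at 3.
      At 3: Dia p -> Box not r is false, Dia p is true, so (Dia p -> Box not r) and Dia p is false.
Satisfying worlds: {0, 1, 2, 3, 4}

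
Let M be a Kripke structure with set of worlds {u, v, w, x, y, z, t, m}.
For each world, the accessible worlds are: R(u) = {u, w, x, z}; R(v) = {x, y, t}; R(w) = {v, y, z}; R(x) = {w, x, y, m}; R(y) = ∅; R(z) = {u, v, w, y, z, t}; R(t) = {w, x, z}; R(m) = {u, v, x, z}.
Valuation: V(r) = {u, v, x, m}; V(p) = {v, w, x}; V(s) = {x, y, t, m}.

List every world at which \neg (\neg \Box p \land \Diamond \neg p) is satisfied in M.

Let φ = \neg (\neg \Box p \land \Diamond \neg p). Evaluate φ at each world:
  u (successors {u, w, x, z}): φ is false.
  v (successors {x, y, t}): φ is false.
  w (successors {v, y, z}): φ is false.
  x (successors {w, x, y, m}): φ is false.
  y (successors ∅): φ is true.
  z (successors {u, v, w, y, z, t}): φ is false.
  t (successors {w, x, z}): φ is false.
  m (successors {u, v, x, z}): φ is false.
For instance, at u:
  At u: \neg \Box p \land \Diamond \neg p is true, so \neg (\neg \Box p \land \Diamond \neg p) is false.
    At u: \neg \Box p is true, \Diamond \neg p is true, so \neg \Box p \land \Diamond \neg p is true.
      At u: \Box p is false, so \neg \Box p is true.
      At u: \Diamond \neg p requires \neg p at some successor in {u, w, x, z}.
        \neg p holds at u, so \Diamond \neg p is true at u.
Satisfying worlds: {y}

y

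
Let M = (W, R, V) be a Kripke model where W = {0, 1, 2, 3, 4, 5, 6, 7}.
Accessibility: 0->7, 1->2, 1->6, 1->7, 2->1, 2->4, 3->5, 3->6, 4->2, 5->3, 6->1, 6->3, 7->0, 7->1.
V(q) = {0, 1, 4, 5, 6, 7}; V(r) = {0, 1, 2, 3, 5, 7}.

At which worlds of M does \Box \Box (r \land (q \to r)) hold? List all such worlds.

0, 3

Let φ = \Box \Box (r \land (q \to r)). Evaluate φ at each world:
  0 (successors {7}): φ is true.
  1 (successors {2, 6, 7}): φ is false.
  2 (successors {1, 4}): φ is false.
  3 (successors {5, 6}): φ is true.
  4 (successors {2}): φ is false.
  5 (successors {3}): φ is false.
  6 (successors {1, 3}): φ is false.
  7 (successors {0, 1}): φ is false.
For instance, at 0:
  At 0: \Box \Box (r \land (q \to r)) requires \Box (r \land (q \to r)) at every successor {7}.
      At 7: \Box (r \land (q \to r)) requires r \land (q \to r) at every successor {0, 1}.
        At 0: r \land (q \to r) is true.
        At 1: r \land (q \to r) is true.
      So \Box (r \land (q \to r)) is true at 7.
  So \Box \Box (r \land (q \to r)) is true at 0.
Satisfying worlds: {0, 3}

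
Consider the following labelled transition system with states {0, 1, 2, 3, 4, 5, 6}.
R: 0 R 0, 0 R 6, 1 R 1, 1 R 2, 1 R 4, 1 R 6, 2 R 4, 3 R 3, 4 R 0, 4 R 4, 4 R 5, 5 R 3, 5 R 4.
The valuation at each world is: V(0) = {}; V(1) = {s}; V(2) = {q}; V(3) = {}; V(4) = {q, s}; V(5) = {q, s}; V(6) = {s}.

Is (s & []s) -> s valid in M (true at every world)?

Yes

Let φ = (s & []s) -> s. Evaluate φ at each world:
  0 (successors {0, 6}): φ is true.
  1 (successors {1, 2, 4, 6}): φ is true.
  2 (successors {4}): φ is true.
  3 (successors {3}): φ is true.
  4 (successors {0, 4, 5}): φ is true.
  5 (successors {3, 4}): φ is true.
  6 (successors ∅): φ is true.
For instance, at 5:
  At 5: s & []s is false, s is true, so (s & []s) -> s is true.
    At 5: s is true, []s is false, so s & []s is false.
      At 5: []s requires s at every successor {3, 4}.
        s fails at 3, so []s is false at 5.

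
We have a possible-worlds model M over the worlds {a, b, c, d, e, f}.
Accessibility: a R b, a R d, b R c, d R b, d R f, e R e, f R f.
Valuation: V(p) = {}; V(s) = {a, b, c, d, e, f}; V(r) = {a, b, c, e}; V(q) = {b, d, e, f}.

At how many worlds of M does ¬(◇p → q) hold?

0

Recall that ◇ψ holds at a world iff ψ holds at some accessible world.
Let φ = ¬(◇p → q). Evaluate φ at each world:
  a (successors {b, d}): φ is false.
  b (successors {c}): φ is false.
  c (successors ∅): φ is false.
  d (successors {b, f}): φ is false.
  e (successors {e}): φ is false.
  f (successors {f}): φ is false.
For instance, at d:
  At d: ◇p → q is true, so ¬(◇p → q) is false.
    At d: ◇p is false, q is true, so ◇p → q is true.
      At d: ◇p requires p at some successor in {b, f}.
        At b: p is false.
        At f: p is false.
      So ◇p is false at d.
Satisfying worlds: none.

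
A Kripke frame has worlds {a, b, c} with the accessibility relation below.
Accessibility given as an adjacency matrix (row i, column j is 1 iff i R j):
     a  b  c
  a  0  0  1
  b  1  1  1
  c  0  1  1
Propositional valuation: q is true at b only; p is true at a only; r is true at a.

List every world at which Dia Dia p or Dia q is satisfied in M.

b, c

Let φ = Dia Dia p or Dia q. Evaluate φ at each world:
  a (successors {c}): φ is false.
  b (successors {a, b, c}): φ is true.
  c (successors {b, c}): φ is true.
For instance, at b:
  At b: Dia Dia p is true, Dia q is true, so Dia Dia p or Dia q is true.
    At b: Dia Dia p requires Dia p at some successor in {a, b, c}.
      Dia p holds at b, so Dia Dia p is true at b.
    At b: Dia q requires q at some successor in {a, b, c}.
      q holds at b, so Dia q is true at b.
Satisfying worlds: {b, c}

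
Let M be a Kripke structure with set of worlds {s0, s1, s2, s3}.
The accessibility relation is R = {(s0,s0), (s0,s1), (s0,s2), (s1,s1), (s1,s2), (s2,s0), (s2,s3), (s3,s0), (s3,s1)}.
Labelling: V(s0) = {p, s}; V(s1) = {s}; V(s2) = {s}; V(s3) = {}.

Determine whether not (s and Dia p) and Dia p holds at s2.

At s2: not (s and Dia p) is false, Dia p is true, so not (s and Dia p) and Dia p is false.
  At s2: s and Dia p is true, so not (s and Dia p) is false.
    At s2: s is true, Dia p is true, so s and Dia p is true.
      At s2: Dia p requires p at some successor in {s0, s3}.
        p holds at s0, so Dia p is true at s2.
  At s2: Dia p requires p at some successor in {s0, s3}.
    p holds at s0, so Dia p is true at s2.

No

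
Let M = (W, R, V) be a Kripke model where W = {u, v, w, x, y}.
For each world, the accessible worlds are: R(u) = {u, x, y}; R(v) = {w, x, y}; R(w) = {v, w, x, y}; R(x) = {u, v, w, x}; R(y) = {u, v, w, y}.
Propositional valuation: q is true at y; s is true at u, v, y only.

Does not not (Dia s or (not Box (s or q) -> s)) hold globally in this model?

Yes

Recall that Box ψ holds at a world iff ψ holds at every accessible world, and Dia ψ holds iff ψ holds at some accessible world.
Let φ = not not (Dia s or (not Box (s or q) -> s)). Evaluate φ at each world:
  u (successors {u, x, y}): φ is true.
  v (successors {w, x, y}): φ is true.
  w (successors {v, w, x, y}): φ is true.
  x (successors {u, v, w, x}): φ is true.
  y (successors {u, v, w, y}): φ is true.
For instance, at v:
  At v: not (Dia s or (not Box (s or q) -> s)) is false, so not not (Dia s or (not Box (s or q) -> s)) is true.
    At v: Dia s or (not Box (s or q) -> s) is true, so not (Dia s or (not Box (s or q) -> s)) is false.
      At v: Dia s is true, not Box (s or q) -> s is true, so Dia s or (not Box (s or q) -> s) is true.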